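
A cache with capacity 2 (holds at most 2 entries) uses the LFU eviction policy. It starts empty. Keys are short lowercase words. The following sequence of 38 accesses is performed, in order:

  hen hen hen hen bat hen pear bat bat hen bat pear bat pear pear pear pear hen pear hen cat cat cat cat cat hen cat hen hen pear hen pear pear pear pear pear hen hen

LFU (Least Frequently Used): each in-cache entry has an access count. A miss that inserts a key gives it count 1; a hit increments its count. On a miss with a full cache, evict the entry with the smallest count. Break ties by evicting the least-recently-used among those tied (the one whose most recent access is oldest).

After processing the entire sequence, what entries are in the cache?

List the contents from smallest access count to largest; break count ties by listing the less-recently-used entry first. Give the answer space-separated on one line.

LFU simulation (capacity=2):
  1. access hen: MISS. Cache: [hen(c=1)]
  2. access hen: HIT, count now 2. Cache: [hen(c=2)]
  3. access hen: HIT, count now 3. Cache: [hen(c=3)]
  4. access hen: HIT, count now 4. Cache: [hen(c=4)]
  5. access bat: MISS. Cache: [bat(c=1) hen(c=4)]
  6. access hen: HIT, count now 5. Cache: [bat(c=1) hen(c=5)]
  7. access pear: MISS, evict bat(c=1). Cache: [pear(c=1) hen(c=5)]
  8. access bat: MISS, evict pear(c=1). Cache: [bat(c=1) hen(c=5)]
  9. access bat: HIT, count now 2. Cache: [bat(c=2) hen(c=5)]
  10. access hen: HIT, count now 6. Cache: [bat(c=2) hen(c=6)]
  11. access bat: HIT, count now 3. Cache: [bat(c=3) hen(c=6)]
  12. access pear: MISS, evict bat(c=3). Cache: [pear(c=1) hen(c=6)]
  13. access bat: MISS, evict pear(c=1). Cache: [bat(c=1) hen(c=6)]
  14. access pear: MISS, evict bat(c=1). Cache: [pear(c=1) hen(c=6)]
  15. access pear: HIT, count now 2. Cache: [pear(c=2) hen(c=6)]
  16. access pear: HIT, count now 3. Cache: [pear(c=3) hen(c=6)]
  17. access pear: HIT, count now 4. Cache: [pear(c=4) hen(c=6)]
  18. access hen: HIT, count now 7. Cache: [pear(c=4) hen(c=7)]
  19. access pear: HIT, count now 5. Cache: [pear(c=5) hen(c=7)]
  20. access hen: HIT, count now 8. Cache: [pear(c=5) hen(c=8)]
  21. access cat: MISS, evict pear(c=5). Cache: [cat(c=1) hen(c=8)]
  22. access cat: HIT, count now 2. Cache: [cat(c=2) hen(c=8)]
  23. access cat: HIT, count now 3. Cache: [cat(c=3) hen(c=8)]
  24. access cat: HIT, count now 4. Cache: [cat(c=4) hen(c=8)]
  25. access cat: HIT, count now 5. Cache: [cat(c=5) hen(c=8)]
  26. access hen: HIT, count now 9. Cache: [cat(c=5) hen(c=9)]
  27. access cat: HIT, count now 6. Cache: [cat(c=6) hen(c=9)]
  28. access hen: HIT, count now 10. Cache: [cat(c=6) hen(c=10)]
  29. access hen: HIT, count now 11. Cache: [cat(c=6) hen(c=11)]
  30. access pear: MISS, evict cat(c=6). Cache: [pear(c=1) hen(c=11)]
  31. access hen: HIT, count now 12. Cache: [pear(c=1) hen(c=12)]
  32. access pear: HIT, count now 2. Cache: [pear(c=2) hen(c=12)]
  33. access pear: HIT, count now 3. Cache: [pear(c=3) hen(c=12)]
  34. access pear: HIT, count now 4. Cache: [pear(c=4) hen(c=12)]
  35. access pear: HIT, count now 5. Cache: [pear(c=5) hen(c=12)]
  36. access pear: HIT, count now 6. Cache: [pear(c=6) hen(c=12)]
  37. access hen: HIT, count now 13. Cache: [pear(c=6) hen(c=13)]
  38. access hen: HIT, count now 14. Cache: [pear(c=6) hen(c=14)]
Total: 29 hits, 9 misses, 7 evictions

Answer: pear hen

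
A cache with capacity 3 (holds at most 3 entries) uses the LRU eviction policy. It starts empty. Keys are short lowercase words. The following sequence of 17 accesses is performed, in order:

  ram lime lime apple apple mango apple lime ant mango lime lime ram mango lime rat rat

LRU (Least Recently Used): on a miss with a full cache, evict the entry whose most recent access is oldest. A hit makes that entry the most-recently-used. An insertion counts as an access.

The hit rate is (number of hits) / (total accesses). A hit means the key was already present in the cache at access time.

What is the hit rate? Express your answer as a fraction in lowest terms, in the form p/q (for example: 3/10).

LRU simulation (capacity=3):
  1. access ram: MISS. Cache (LRU->MRU): [ram]
  2. access lime: MISS. Cache (LRU->MRU): [ram lime]
  3. access lime: HIT. Cache (LRU->MRU): [ram lime]
  4. access apple: MISS. Cache (LRU->MRU): [ram lime apple]
  5. access apple: HIT. Cache (LRU->MRU): [ram lime apple]
  6. access mango: MISS, evict ram. Cache (LRU->MRU): [lime apple mango]
  7. access apple: HIT. Cache (LRU->MRU): [lime mango apple]
  8. access lime: HIT. Cache (LRU->MRU): [mango apple lime]
  9. access ant: MISS, evict mango. Cache (LRU->MRU): [apple lime ant]
  10. access mango: MISS, evict apple. Cache (LRU->MRU): [lime ant mango]
  11. access lime: HIT. Cache (LRU->MRU): [ant mango lime]
  12. access lime: HIT. Cache (LRU->MRU): [ant mango lime]
  13. access ram: MISS, evict ant. Cache (LRU->MRU): [mango lime ram]
  14. access mango: HIT. Cache (LRU->MRU): [lime ram mango]
  15. access lime: HIT. Cache (LRU->MRU): [ram mango lime]
  16. access rat: MISS, evict ram. Cache (LRU->MRU): [mango lime rat]
  17. access rat: HIT. Cache (LRU->MRU): [mango lime rat]
Total: 9 hits, 8 misses, 5 evictions

Hit rate = 9/17

Answer: 9/17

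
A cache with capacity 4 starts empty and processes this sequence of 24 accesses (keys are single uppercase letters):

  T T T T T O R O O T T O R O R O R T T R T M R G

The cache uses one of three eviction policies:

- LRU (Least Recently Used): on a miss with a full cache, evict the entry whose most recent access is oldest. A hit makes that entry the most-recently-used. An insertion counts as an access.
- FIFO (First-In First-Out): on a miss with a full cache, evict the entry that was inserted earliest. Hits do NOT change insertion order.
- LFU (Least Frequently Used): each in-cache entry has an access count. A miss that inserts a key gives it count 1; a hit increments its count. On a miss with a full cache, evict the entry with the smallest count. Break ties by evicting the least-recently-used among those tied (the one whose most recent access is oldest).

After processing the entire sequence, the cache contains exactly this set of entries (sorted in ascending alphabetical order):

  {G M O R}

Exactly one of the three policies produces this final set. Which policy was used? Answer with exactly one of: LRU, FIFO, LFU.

Simulating under each policy and comparing final sets:
  LRU: final set = {G M R T} -> differs
  FIFO: final set = {G M O R} -> MATCHES target
  LFU: final set = {G O R T} -> differs
Only FIFO produces the target set.

Answer: FIFO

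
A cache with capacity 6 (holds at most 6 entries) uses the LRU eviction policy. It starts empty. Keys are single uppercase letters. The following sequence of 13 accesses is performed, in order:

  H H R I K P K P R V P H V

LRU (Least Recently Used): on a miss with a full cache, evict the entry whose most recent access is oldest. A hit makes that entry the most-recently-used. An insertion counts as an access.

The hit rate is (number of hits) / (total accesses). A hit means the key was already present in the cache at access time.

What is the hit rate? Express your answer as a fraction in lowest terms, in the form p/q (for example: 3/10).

Answer: 7/13

Derivation:
LRU simulation (capacity=6):
  1. access H: MISS. Cache (LRU->MRU): [H]
  2. access H: HIT. Cache (LRU->MRU): [H]
  3. access R: MISS. Cache (LRU->MRU): [H R]
  4. access I: MISS. Cache (LRU->MRU): [H R I]
  5. access K: MISS. Cache (LRU->MRU): [H R I K]
  6. access P: MISS. Cache (LRU->MRU): [H R I K P]
  7. access K: HIT. Cache (LRU->MRU): [H R I P K]
  8. access P: HIT. Cache (LRU->MRU): [H R I K P]
  9. access R: HIT. Cache (LRU->MRU): [H I K P R]
  10. access V: MISS. Cache (LRU->MRU): [H I K P R V]
  11. access P: HIT. Cache (LRU->MRU): [H I K R V P]
  12. access H: HIT. Cache (LRU->MRU): [I K R V P H]
  13. access V: HIT. Cache (LRU->MRU): [I K R P H V]
Total: 7 hits, 6 misses, 0 evictions

Hit rate = 7/13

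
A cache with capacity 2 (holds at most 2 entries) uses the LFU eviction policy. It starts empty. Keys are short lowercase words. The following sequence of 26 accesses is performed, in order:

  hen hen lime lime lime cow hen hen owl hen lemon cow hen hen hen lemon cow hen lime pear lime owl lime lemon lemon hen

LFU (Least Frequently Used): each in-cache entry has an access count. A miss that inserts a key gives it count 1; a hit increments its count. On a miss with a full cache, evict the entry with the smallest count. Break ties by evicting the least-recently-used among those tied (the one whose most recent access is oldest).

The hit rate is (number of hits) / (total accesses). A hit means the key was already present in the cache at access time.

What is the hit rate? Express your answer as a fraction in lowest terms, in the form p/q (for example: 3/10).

Answer: 9/26

Derivation:
LFU simulation (capacity=2):
  1. access hen: MISS. Cache: [hen(c=1)]
  2. access hen: HIT, count now 2. Cache: [hen(c=2)]
  3. access lime: MISS. Cache: [lime(c=1) hen(c=2)]
  4. access lime: HIT, count now 2. Cache: [hen(c=2) lime(c=2)]
  5. access lime: HIT, count now 3. Cache: [hen(c=2) lime(c=3)]
  6. access cow: MISS, evict hen(c=2). Cache: [cow(c=1) lime(c=3)]
  7. access hen: MISS, evict cow(c=1). Cache: [hen(c=1) lime(c=3)]
  8. access hen: HIT, count now 2. Cache: [hen(c=2) lime(c=3)]
  9. access owl: MISS, evict hen(c=2). Cache: [owl(c=1) lime(c=3)]
  10. access hen: MISS, evict owl(c=1). Cache: [hen(c=1) lime(c=3)]
  11. access lemon: MISS, evict hen(c=1). Cache: [lemon(c=1) lime(c=3)]
  12. access cow: MISS, evict lemon(c=1). Cache: [cow(c=1) lime(c=3)]
  13. access hen: MISS, evict cow(c=1). Cache: [hen(c=1) lime(c=3)]
  14. access hen: HIT, count now 2. Cache: [hen(c=2) lime(c=3)]
  15. access hen: HIT, count now 3. Cache: [lime(c=3) hen(c=3)]
  16. access lemon: MISS, evict lime(c=3). Cache: [lemon(c=1) hen(c=3)]
  17. access cow: MISS, evict lemon(c=1). Cache: [cow(c=1) hen(c=3)]
  18. access hen: HIT, count now 4. Cache: [cow(c=1) hen(c=4)]
  19. access lime: MISS, evict cow(c=1). Cache: [lime(c=1) hen(c=4)]
  20. access pear: MISS, evict lime(c=1). Cache: [pear(c=1) hen(c=4)]
  21. access lime: MISS, evict pear(c=1). Cache: [lime(c=1) hen(c=4)]
  22. access owl: MISS, evict lime(c=1). Cache: [owl(c=1) hen(c=4)]
  23. access lime: MISS, evict owl(c=1). Cache: [lime(c=1) hen(c=4)]
  24. access lemon: MISS, evict lime(c=1). Cache: [lemon(c=1) hen(c=4)]
  25. access lemon: HIT, count now 2. Cache: [lemon(c=2) hen(c=4)]
  26. access hen: HIT, count now 5. Cache: [lemon(c=2) hen(c=5)]
Total: 9 hits, 17 misses, 15 evictions

Hit rate = 9/26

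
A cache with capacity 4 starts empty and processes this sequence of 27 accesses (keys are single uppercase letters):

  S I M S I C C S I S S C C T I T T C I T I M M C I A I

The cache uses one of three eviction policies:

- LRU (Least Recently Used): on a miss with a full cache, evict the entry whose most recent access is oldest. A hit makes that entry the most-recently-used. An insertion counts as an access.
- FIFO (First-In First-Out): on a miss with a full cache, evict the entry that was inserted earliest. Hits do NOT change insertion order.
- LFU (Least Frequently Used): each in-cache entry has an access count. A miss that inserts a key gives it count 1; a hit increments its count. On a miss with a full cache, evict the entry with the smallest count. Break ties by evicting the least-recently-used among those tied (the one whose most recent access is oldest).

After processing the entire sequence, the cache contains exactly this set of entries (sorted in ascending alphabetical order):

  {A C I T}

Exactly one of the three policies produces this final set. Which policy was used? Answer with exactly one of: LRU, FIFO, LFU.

Answer: FIFO

Derivation:
Simulating under each policy and comparing final sets:
  LRU: final set = {A C I M} -> differs
  FIFO: final set = {A C I T} -> MATCHES target
  LFU: final set = {A C I S} -> differs
Only FIFO produces the target set.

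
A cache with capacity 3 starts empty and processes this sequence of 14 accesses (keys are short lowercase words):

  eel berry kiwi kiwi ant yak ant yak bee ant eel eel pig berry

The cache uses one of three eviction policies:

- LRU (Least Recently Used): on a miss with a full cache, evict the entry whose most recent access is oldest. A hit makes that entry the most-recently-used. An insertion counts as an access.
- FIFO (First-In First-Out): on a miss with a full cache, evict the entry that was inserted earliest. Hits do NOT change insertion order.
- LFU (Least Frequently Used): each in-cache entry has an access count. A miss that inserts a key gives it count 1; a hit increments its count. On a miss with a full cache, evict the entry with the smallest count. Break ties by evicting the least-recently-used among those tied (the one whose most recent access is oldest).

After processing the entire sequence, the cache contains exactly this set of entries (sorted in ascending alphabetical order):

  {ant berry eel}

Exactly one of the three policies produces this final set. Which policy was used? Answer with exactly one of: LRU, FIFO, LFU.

Simulating under each policy and comparing final sets:
  LRU: final set = {berry eel pig} -> differs
  FIFO: final set = {berry eel pig} -> differs
  LFU: final set = {ant berry eel} -> MATCHES target
Only LFU produces the target set.

Answer: LFU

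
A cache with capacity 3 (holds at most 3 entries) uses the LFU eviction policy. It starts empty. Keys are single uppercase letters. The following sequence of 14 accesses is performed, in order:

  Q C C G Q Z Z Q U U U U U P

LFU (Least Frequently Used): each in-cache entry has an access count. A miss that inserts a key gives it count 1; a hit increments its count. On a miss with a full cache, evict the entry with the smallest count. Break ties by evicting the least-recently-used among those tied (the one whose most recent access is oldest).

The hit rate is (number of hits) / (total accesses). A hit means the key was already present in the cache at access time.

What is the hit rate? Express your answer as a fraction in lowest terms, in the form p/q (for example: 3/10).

Answer: 4/7

Derivation:
LFU simulation (capacity=3):
  1. access Q: MISS. Cache: [Q(c=1)]
  2. access C: MISS. Cache: [Q(c=1) C(c=1)]
  3. access C: HIT, count now 2. Cache: [Q(c=1) C(c=2)]
  4. access G: MISS. Cache: [Q(c=1) G(c=1) C(c=2)]
  5. access Q: HIT, count now 2. Cache: [G(c=1) C(c=2) Q(c=2)]
  6. access Z: MISS, evict G(c=1). Cache: [Z(c=1) C(c=2) Q(c=2)]
  7. access Z: HIT, count now 2. Cache: [C(c=2) Q(c=2) Z(c=2)]
  8. access Q: HIT, count now 3. Cache: [C(c=2) Z(c=2) Q(c=3)]
  9. access U: MISS, evict C(c=2). Cache: [U(c=1) Z(c=2) Q(c=3)]
  10. access U: HIT, count now 2. Cache: [Z(c=2) U(c=2) Q(c=3)]
  11. access U: HIT, count now 3. Cache: [Z(c=2) Q(c=3) U(c=3)]
  12. access U: HIT, count now 4. Cache: [Z(c=2) Q(c=3) U(c=4)]
  13. access U: HIT, count now 5. Cache: [Z(c=2) Q(c=3) U(c=5)]
  14. access P: MISS, evict Z(c=2). Cache: [P(c=1) Q(c=3) U(c=5)]
Total: 8 hits, 6 misses, 3 evictions

Hit rate = 8/14 = 4/7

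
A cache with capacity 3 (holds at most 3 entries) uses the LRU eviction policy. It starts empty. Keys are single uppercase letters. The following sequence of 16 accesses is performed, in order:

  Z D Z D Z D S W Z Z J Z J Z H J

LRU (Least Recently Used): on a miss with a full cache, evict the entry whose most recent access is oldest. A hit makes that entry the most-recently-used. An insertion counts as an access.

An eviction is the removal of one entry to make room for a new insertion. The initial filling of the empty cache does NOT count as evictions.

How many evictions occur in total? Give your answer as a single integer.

LRU simulation (capacity=3):
  1. access Z: MISS. Cache (LRU->MRU): [Z]
  2. access D: MISS. Cache (LRU->MRU): [Z D]
  3. access Z: HIT. Cache (LRU->MRU): [D Z]
  4. access D: HIT. Cache (LRU->MRU): [Z D]
  5. access Z: HIT. Cache (LRU->MRU): [D Z]
  6. access D: HIT. Cache (LRU->MRU): [Z D]
  7. access S: MISS. Cache (LRU->MRU): [Z D S]
  8. access W: MISS, evict Z. Cache (LRU->MRU): [D S W]
  9. access Z: MISS, evict D. Cache (LRU->MRU): [S W Z]
  10. access Z: HIT. Cache (LRU->MRU): [S W Z]
  11. access J: MISS, evict S. Cache (LRU->MRU): [W Z J]
  12. access Z: HIT. Cache (LRU->MRU): [W J Z]
  13. access J: HIT. Cache (LRU->MRU): [W Z J]
  14. access Z: HIT. Cache (LRU->MRU): [W J Z]
  15. access H: MISS, evict W. Cache (LRU->MRU): [J Z H]
  16. access J: HIT. Cache (LRU->MRU): [Z H J]
Total: 9 hits, 7 misses, 4 evictions

Answer: 4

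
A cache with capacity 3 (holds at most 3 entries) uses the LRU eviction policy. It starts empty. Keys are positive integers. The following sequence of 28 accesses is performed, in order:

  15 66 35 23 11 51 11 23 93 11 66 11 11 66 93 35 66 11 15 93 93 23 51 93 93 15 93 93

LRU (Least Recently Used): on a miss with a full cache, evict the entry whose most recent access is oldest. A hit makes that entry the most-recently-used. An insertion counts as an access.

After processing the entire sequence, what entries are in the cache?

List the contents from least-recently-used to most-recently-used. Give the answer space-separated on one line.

LRU simulation (capacity=3):
  1. access 15: MISS. Cache (LRU->MRU): [15]
  2. access 66: MISS. Cache (LRU->MRU): [15 66]
  3. access 35: MISS. Cache (LRU->MRU): [15 66 35]
  4. access 23: MISS, evict 15. Cache (LRU->MRU): [66 35 23]
  5. access 11: MISS, evict 66. Cache (LRU->MRU): [35 23 11]
  6. access 51: MISS, evict 35. Cache (LRU->MRU): [23 11 51]
  7. access 11: HIT. Cache (LRU->MRU): [23 51 11]
  8. access 23: HIT. Cache (LRU->MRU): [51 11 23]
  9. access 93: MISS, evict 51. Cache (LRU->MRU): [11 23 93]
  10. access 11: HIT. Cache (LRU->MRU): [23 93 11]
  11. access 66: MISS, evict 23. Cache (LRU->MRU): [93 11 66]
  12. access 11: HIT. Cache (LRU->MRU): [93 66 11]
  13. access 11: HIT. Cache (LRU->MRU): [93 66 11]
  14. access 66: HIT. Cache (LRU->MRU): [93 11 66]
  15. access 93: HIT. Cache (LRU->MRU): [11 66 93]
  16. access 35: MISS, evict 11. Cache (LRU->MRU): [66 93 35]
  17. access 66: HIT. Cache (LRU->MRU): [93 35 66]
  18. access 11: MISS, evict 93. Cache (LRU->MRU): [35 66 11]
  19. access 15: MISS, evict 35. Cache (LRU->MRU): [66 11 15]
  20. access 93: MISS, evict 66. Cache (LRU->MRU): [11 15 93]
  21. access 93: HIT. Cache (LRU->MRU): [11 15 93]
  22. access 23: MISS, evict 11. Cache (LRU->MRU): [15 93 23]
  23. access 51: MISS, evict 15. Cache (LRU->MRU): [93 23 51]
  24. access 93: HIT. Cache (LRU->MRU): [23 51 93]
  25. access 93: HIT. Cache (LRU->MRU): [23 51 93]
  26. access 15: MISS, evict 23. Cache (LRU->MRU): [51 93 15]
  27. access 93: HIT. Cache (LRU->MRU): [51 15 93]
  28. access 93: HIT. Cache (LRU->MRU): [51 15 93]
Total: 13 hits, 15 misses, 12 evictions

Answer: 51 15 93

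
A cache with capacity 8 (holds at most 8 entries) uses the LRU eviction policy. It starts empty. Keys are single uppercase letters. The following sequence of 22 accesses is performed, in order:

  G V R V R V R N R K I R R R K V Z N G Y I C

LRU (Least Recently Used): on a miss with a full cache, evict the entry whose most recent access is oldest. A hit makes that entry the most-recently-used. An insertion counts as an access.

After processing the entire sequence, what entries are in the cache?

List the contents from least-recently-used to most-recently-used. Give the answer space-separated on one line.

LRU simulation (capacity=8):
  1. access G: MISS. Cache (LRU->MRU): [G]
  2. access V: MISS. Cache (LRU->MRU): [G V]
  3. access R: MISS. Cache (LRU->MRU): [G V R]
  4. access V: HIT. Cache (LRU->MRU): [G R V]
  5. access R: HIT. Cache (LRU->MRU): [G V R]
  6. access V: HIT. Cache (LRU->MRU): [G R V]
  7. access R: HIT. Cache (LRU->MRU): [G V R]
  8. access N: MISS. Cache (LRU->MRU): [G V R N]
  9. access R: HIT. Cache (LRU->MRU): [G V N R]
  10. access K: MISS. Cache (LRU->MRU): [G V N R K]
  11. access I: MISS. Cache (LRU->MRU): [G V N R K I]
  12. access R: HIT. Cache (LRU->MRU): [G V N K I R]
  13. access R: HIT. Cache (LRU->MRU): [G V N K I R]
  14. access R: HIT. Cache (LRU->MRU): [G V N K I R]
  15. access K: HIT. Cache (LRU->MRU): [G V N I R K]
  16. access V: HIT. Cache (LRU->MRU): [G N I R K V]
  17. access Z: MISS. Cache (LRU->MRU): [G N I R K V Z]
  18. access N: HIT. Cache (LRU->MRU): [G I R K V Z N]
  19. access G: HIT. Cache (LRU->MRU): [I R K V Z N G]
  20. access Y: MISS. Cache (LRU->MRU): [I R K V Z N G Y]
  21. access I: HIT. Cache (LRU->MRU): [R K V Z N G Y I]
  22. access C: MISS, evict R. Cache (LRU->MRU): [K V Z N G Y I C]
Total: 13 hits, 9 misses, 1 evictions

Answer: K V Z N G Y I C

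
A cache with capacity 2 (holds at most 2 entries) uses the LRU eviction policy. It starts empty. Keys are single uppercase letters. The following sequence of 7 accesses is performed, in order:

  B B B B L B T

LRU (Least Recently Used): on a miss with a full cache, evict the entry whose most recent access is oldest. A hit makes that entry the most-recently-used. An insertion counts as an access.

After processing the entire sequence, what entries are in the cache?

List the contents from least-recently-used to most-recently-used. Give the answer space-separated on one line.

LRU simulation (capacity=2):
  1. access B: MISS. Cache (LRU->MRU): [B]
  2. access B: HIT. Cache (LRU->MRU): [B]
  3. access B: HIT. Cache (LRU->MRU): [B]
  4. access B: HIT. Cache (LRU->MRU): [B]
  5. access L: MISS. Cache (LRU->MRU): [B L]
  6. access B: HIT. Cache (LRU->MRU): [L B]
  7. access T: MISS, evict L. Cache (LRU->MRU): [B T]
Total: 4 hits, 3 misses, 1 evictions

Answer: B T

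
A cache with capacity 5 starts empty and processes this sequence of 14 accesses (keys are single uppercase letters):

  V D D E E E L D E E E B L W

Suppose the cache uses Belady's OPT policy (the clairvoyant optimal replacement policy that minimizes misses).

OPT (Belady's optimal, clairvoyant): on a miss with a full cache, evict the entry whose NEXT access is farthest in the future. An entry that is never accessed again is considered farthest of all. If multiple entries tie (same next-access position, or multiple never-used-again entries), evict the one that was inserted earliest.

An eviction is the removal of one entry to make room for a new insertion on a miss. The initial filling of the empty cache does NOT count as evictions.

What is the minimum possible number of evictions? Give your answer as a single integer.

OPT (Belady) simulation (capacity=5):
  1. access V: MISS. Cache: [V]
  2. access D: MISS. Cache: [V D]
  3. access D: HIT. Next use of D: step 8. Cache: [V D]
  4. access E: MISS. Cache: [V D E]
  5. access E: HIT. Next use of E: step 6. Cache: [V D E]
  6. access E: HIT. Next use of E: step 9. Cache: [V D E]
  7. access L: MISS. Cache: [V D E L]
  8. access D: HIT. Next use of D: never. Cache: [V D E L]
  9. access E: HIT. Next use of E: step 10. Cache: [V D E L]
  10. access E: HIT. Next use of E: step 11. Cache: [V D E L]
  11. access E: HIT. Next use of E: never. Cache: [V D E L]
  12. access B: MISS. Cache: [V D E L B]
  13. access L: HIT. Next use of L: never. Cache: [V D E L B]
  14. access W: MISS, evict V (next use: never). Cache: [D E L B W]
Total: 8 hits, 6 misses, 1 evictions

Answer: 1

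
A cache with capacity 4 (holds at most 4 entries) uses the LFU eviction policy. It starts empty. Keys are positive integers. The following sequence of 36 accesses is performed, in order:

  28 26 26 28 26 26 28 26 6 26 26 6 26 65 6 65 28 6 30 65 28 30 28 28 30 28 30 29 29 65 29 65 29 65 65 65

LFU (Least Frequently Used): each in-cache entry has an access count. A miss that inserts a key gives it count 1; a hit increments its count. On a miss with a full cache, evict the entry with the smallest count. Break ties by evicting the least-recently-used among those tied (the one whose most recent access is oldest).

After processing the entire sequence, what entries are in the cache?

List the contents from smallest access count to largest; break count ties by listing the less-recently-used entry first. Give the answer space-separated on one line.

LFU simulation (capacity=4):
  1. access 28: MISS. Cache: [28(c=1)]
  2. access 26: MISS. Cache: [28(c=1) 26(c=1)]
  3. access 26: HIT, count now 2. Cache: [28(c=1) 26(c=2)]
  4. access 28: HIT, count now 2. Cache: [26(c=2) 28(c=2)]
  5. access 26: HIT, count now 3. Cache: [28(c=2) 26(c=3)]
  6. access 26: HIT, count now 4. Cache: [28(c=2) 26(c=4)]
  7. access 28: HIT, count now 3. Cache: [28(c=3) 26(c=4)]
  8. access 26: HIT, count now 5. Cache: [28(c=3) 26(c=5)]
  9. access 6: MISS. Cache: [6(c=1) 28(c=3) 26(c=5)]
  10. access 26: HIT, count now 6. Cache: [6(c=1) 28(c=3) 26(c=6)]
  11. access 26: HIT, count now 7. Cache: [6(c=1) 28(c=3) 26(c=7)]
  12. access 6: HIT, count now 2. Cache: [6(c=2) 28(c=3) 26(c=7)]
  13. access 26: HIT, count now 8. Cache: [6(c=2) 28(c=3) 26(c=8)]
  14. access 65: MISS. Cache: [65(c=1) 6(c=2) 28(c=3) 26(c=8)]
  15. access 6: HIT, count now 3. Cache: [65(c=1) 28(c=3) 6(c=3) 26(c=8)]
  16. access 65: HIT, count now 2. Cache: [65(c=2) 28(c=3) 6(c=3) 26(c=8)]
  17. access 28: HIT, count now 4. Cache: [65(c=2) 6(c=3) 28(c=4) 26(c=8)]
  18. access 6: HIT, count now 4. Cache: [65(c=2) 28(c=4) 6(c=4) 26(c=8)]
  19. access 30: MISS, evict 65(c=2). Cache: [30(c=1) 28(c=4) 6(c=4) 26(c=8)]
  20. access 65: MISS, evict 30(c=1). Cache: [65(c=1) 28(c=4) 6(c=4) 26(c=8)]
  21. access 28: HIT, count now 5. Cache: [65(c=1) 6(c=4) 28(c=5) 26(c=8)]
  22. access 30: MISS, evict 65(c=1). Cache: [30(c=1) 6(c=4) 28(c=5) 26(c=8)]
  23. access 28: HIT, count now 6. Cache: [30(c=1) 6(c=4) 28(c=6) 26(c=8)]
  24. access 28: HIT, count now 7. Cache: [30(c=1) 6(c=4) 28(c=7) 26(c=8)]
  25. access 30: HIT, count now 2. Cache: [30(c=2) 6(c=4) 28(c=7) 26(c=8)]
  26. access 28: HIT, count now 8. Cache: [30(c=2) 6(c=4) 26(c=8) 28(c=8)]
  27. access 30: HIT, count now 3. Cache: [30(c=3) 6(c=4) 26(c=8) 28(c=8)]
  28. access 29: MISS, evict 30(c=3). Cache: [29(c=1) 6(c=4) 26(c=8) 28(c=8)]
  29. access 29: HIT, count now 2. Cache: [29(c=2) 6(c=4) 26(c=8) 28(c=8)]
  30. access 65: MISS, evict 29(c=2). Cache: [65(c=1) 6(c=4) 26(c=8) 28(c=8)]
  31. access 29: MISS, evict 65(c=1). Cache: [29(c=1) 6(c=4) 26(c=8) 28(c=8)]
  32. access 65: MISS, evict 29(c=1). Cache: [65(c=1) 6(c=4) 26(c=8) 28(c=8)]
  33. access 29: MISS, evict 65(c=1). Cache: [29(c=1) 6(c=4) 26(c=8) 28(c=8)]
  34. access 65: MISS, evict 29(c=1). Cache: [65(c=1) 6(c=4) 26(c=8) 28(c=8)]
  35. access 65: HIT, count now 2. Cache: [65(c=2) 6(c=4) 26(c=8) 28(c=8)]
  36. access 65: HIT, count now 3. Cache: [65(c=3) 6(c=4) 26(c=8) 28(c=8)]
Total: 23 hits, 13 misses, 9 evictions

Answer: 65 6 26 28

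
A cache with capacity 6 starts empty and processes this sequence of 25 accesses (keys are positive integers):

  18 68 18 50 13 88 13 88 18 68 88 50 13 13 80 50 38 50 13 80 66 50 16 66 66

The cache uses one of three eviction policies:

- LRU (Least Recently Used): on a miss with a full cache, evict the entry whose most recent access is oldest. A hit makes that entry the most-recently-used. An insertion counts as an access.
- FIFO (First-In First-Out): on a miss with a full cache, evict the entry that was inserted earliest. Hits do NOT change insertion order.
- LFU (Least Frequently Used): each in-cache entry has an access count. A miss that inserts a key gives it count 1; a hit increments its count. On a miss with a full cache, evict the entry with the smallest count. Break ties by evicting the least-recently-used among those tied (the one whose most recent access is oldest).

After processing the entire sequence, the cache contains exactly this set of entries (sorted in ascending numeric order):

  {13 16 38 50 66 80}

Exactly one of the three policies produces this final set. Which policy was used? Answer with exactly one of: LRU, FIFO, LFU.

Answer: LRU

Derivation:
Simulating under each policy and comparing final sets:
  LRU: final set = {13 16 38 50 66 80} -> MATCHES target
  FIFO: final set = {13 16 38 66 80 88} -> differs
  LFU: final set = {13 18 50 66 68 88} -> differs
Only LRU produces the target set.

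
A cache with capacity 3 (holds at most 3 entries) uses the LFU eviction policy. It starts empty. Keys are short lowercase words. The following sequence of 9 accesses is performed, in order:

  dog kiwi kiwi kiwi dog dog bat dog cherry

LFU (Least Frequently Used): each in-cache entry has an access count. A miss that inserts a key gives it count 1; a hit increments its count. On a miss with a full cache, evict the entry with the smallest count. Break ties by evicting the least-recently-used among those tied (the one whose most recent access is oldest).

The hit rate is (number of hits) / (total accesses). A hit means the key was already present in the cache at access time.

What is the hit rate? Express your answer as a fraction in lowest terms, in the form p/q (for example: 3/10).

Answer: 5/9

Derivation:
LFU simulation (capacity=3):
  1. access dog: MISS. Cache: [dog(c=1)]
  2. access kiwi: MISS. Cache: [dog(c=1) kiwi(c=1)]
  3. access kiwi: HIT, count now 2. Cache: [dog(c=1) kiwi(c=2)]
  4. access kiwi: HIT, count now 3. Cache: [dog(c=1) kiwi(c=3)]
  5. access dog: HIT, count now 2. Cache: [dog(c=2) kiwi(c=3)]
  6. access dog: HIT, count now 3. Cache: [kiwi(c=3) dog(c=3)]
  7. access bat: MISS. Cache: [bat(c=1) kiwi(c=3) dog(c=3)]
  8. access dog: HIT, count now 4. Cache: [bat(c=1) kiwi(c=3) dog(c=4)]
  9. access cherry: MISS, evict bat(c=1). Cache: [cherry(c=1) kiwi(c=3) dog(c=4)]
Total: 5 hits, 4 misses, 1 evictions

Hit rate = 5/9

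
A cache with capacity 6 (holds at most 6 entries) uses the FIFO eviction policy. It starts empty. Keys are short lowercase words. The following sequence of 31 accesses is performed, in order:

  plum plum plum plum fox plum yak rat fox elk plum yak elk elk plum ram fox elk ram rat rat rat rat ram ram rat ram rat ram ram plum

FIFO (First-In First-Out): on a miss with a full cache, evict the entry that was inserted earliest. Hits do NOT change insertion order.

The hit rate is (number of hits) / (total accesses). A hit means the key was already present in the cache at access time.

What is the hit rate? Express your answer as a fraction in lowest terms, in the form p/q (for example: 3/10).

FIFO simulation (capacity=6):
  1. access plum: MISS. Cache (old->new): [plum]
  2. access plum: HIT. Cache (old->new): [plum]
  3. access plum: HIT. Cache (old->new): [plum]
  4. access plum: HIT. Cache (old->new): [plum]
  5. access fox: MISS. Cache (old->new): [plum fox]
  6. access plum: HIT. Cache (old->new): [plum fox]
  7. access yak: MISS. Cache (old->new): [plum fox yak]
  8. access rat: MISS. Cache (old->new): [plum fox yak rat]
  9. access fox: HIT. Cache (old->new): [plum fox yak rat]
  10. access elk: MISS. Cache (old->new): [plum fox yak rat elk]
  11. access plum: HIT. Cache (old->new): [plum fox yak rat elk]
  12. access yak: HIT. Cache (old->new): [plum fox yak rat elk]
  13. access elk: HIT. Cache (old->new): [plum fox yak rat elk]
  14. access elk: HIT. Cache (old->new): [plum fox yak rat elk]
  15. access plum: HIT. Cache (old->new): [plum fox yak rat elk]
  16. access ram: MISS. Cache (old->new): [plum fox yak rat elk ram]
  17. access fox: HIT. Cache (old->new): [plum fox yak rat elk ram]
  18. access elk: HIT. Cache (old->new): [plum fox yak rat elk ram]
  19. access ram: HIT. Cache (old->new): [plum fox yak rat elk ram]
  20. access rat: HIT. Cache (old->new): [plum fox yak rat elk ram]
  21. access rat: HIT. Cache (old->new): [plum fox yak rat elk ram]
  22. access rat: HIT. Cache (old->new): [plum fox yak rat elk ram]
  23. access rat: HIT. Cache (old->new): [plum fox yak rat elk ram]
  24. access ram: HIT. Cache (old->new): [plum fox yak rat elk ram]
  25. access ram: HIT. Cache (old->new): [plum fox yak rat elk ram]
  26. access rat: HIT. Cache (old->new): [plum fox yak rat elk ram]
  27. access ram: HIT. Cache (old->new): [plum fox yak rat elk ram]
  28. access rat: HIT. Cache (old->new): [plum fox yak rat elk ram]
  29. access ram: HIT. Cache (old->new): [plum fox yak rat elk ram]
  30. access ram: HIT. Cache (old->new): [plum fox yak rat elk ram]
  31. access plum: HIT. Cache (old->new): [plum fox yak rat elk ram]
Total: 25 hits, 6 misses, 0 evictions

Hit rate = 25/31

Answer: 25/31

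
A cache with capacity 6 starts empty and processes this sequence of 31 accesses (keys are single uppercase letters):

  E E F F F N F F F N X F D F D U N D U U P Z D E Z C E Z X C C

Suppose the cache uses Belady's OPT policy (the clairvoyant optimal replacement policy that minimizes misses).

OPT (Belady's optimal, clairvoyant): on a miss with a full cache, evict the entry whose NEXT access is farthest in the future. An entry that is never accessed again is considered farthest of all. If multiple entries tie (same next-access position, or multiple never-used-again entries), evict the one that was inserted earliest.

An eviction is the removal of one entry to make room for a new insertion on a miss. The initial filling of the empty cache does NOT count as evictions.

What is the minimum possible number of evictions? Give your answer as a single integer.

OPT (Belady) simulation (capacity=6):
  1. access E: MISS. Cache: [E]
  2. access E: HIT. Next use of E: step 24. Cache: [E]
  3. access F: MISS. Cache: [E F]
  4. access F: HIT. Next use of F: step 5. Cache: [E F]
  5. access F: HIT. Next use of F: step 7. Cache: [E F]
  6. access N: MISS. Cache: [E F N]
  7. access F: HIT. Next use of F: step 8. Cache: [E F N]
  8. access F: HIT. Next use of F: step 9. Cache: [E F N]
  9. access F: HIT. Next use of F: step 12. Cache: [E F N]
  10. access N: HIT. Next use of N: step 17. Cache: [E F N]
  11. access X: MISS. Cache: [E F N X]
  12. access F: HIT. Next use of F: step 14. Cache: [E F N X]
  13. access D: MISS. Cache: [E F N X D]
  14. access F: HIT. Next use of F: never. Cache: [E F N X D]
  15. access D: HIT. Next use of D: step 18. Cache: [E F N X D]
  16. access U: MISS. Cache: [E F N X D U]
  17. access N: HIT. Next use of N: never. Cache: [E F N X D U]
  18. access D: HIT. Next use of D: step 23. Cache: [E F N X D U]
  19. access U: HIT. Next use of U: step 20. Cache: [E F N X D U]
  20. access U: HIT. Next use of U: never. Cache: [E F N X D U]
  21. access P: MISS, evict F (next use: never). Cache: [E N X D U P]
  22. access Z: MISS, evict N (next use: never). Cache: [E X D U P Z]
  23. access D: HIT. Next use of D: never. Cache: [E X D U P Z]
  24. access E: HIT. Next use of E: step 27. Cache: [E X D U P Z]
  25. access Z: HIT. Next use of Z: step 28. Cache: [E X D U P Z]
  26. access C: MISS, evict D (next use: never). Cache: [E X U P Z C]
  27. access E: HIT. Next use of E: never. Cache: [E X U P Z C]
  28. access Z: HIT. Next use of Z: never. Cache: [E X U P Z C]
  29. access X: HIT. Next use of X: never. Cache: [E X U P Z C]
  30. access C: HIT. Next use of C: step 31. Cache: [E X U P Z C]
  31. access C: HIT. Next use of C: never. Cache: [E X U P Z C]
Total: 22 hits, 9 misses, 3 evictions

Answer: 3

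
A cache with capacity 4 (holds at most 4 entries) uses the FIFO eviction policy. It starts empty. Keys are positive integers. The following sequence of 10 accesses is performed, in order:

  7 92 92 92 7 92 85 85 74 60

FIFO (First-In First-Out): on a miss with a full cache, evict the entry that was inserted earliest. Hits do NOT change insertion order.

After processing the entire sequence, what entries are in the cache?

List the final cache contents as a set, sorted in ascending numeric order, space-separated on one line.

FIFO simulation (capacity=4):
  1. access 7: MISS. Cache (old->new): [7]
  2. access 92: MISS. Cache (old->new): [7 92]
  3. access 92: HIT. Cache (old->new): [7 92]
  4. access 92: HIT. Cache (old->new): [7 92]
  5. access 7: HIT. Cache (old->new): [7 92]
  6. access 92: HIT. Cache (old->new): [7 92]
  7. access 85: MISS. Cache (old->new): [7 92 85]
  8. access 85: HIT. Cache (old->new): [7 92 85]
  9. access 74: MISS. Cache (old->new): [7 92 85 74]
  10. access 60: MISS, evict 7. Cache (old->new): [92 85 74 60]
Total: 5 hits, 5 misses, 1 evictions

Answer: 60 74 85 92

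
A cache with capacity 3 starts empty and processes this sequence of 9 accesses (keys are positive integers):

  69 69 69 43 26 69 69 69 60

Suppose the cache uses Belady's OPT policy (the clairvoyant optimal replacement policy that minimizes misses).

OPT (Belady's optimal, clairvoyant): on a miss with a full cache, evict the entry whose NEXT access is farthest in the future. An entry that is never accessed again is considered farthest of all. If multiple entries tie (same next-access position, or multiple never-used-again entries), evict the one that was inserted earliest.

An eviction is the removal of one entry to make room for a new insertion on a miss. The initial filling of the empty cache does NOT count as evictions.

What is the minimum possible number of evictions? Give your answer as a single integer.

OPT (Belady) simulation (capacity=3):
  1. access 69: MISS. Cache: [69]
  2. access 69: HIT. Next use of 69: step 3. Cache: [69]
  3. access 69: HIT. Next use of 69: step 6. Cache: [69]
  4. access 43: MISS. Cache: [69 43]
  5. access 26: MISS. Cache: [69 43 26]
  6. access 69: HIT. Next use of 69: step 7. Cache: [69 43 26]
  7. access 69: HIT. Next use of 69: step 8. Cache: [69 43 26]
  8. access 69: HIT. Next use of 69: never. Cache: [69 43 26]
  9. access 60: MISS, evict 69 (next use: never). Cache: [43 26 60]
Total: 5 hits, 4 misses, 1 evictions

Answer: 1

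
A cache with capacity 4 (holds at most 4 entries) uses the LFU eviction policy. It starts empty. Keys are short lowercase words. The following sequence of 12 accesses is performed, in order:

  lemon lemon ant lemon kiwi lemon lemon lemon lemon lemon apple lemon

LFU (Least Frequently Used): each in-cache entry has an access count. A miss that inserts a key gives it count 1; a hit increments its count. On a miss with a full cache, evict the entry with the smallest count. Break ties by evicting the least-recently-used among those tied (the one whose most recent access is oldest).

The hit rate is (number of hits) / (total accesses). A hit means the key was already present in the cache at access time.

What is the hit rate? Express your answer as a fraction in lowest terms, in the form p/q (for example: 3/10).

LFU simulation (capacity=4):
  1. access lemon: MISS. Cache: [lemon(c=1)]
  2. access lemon: HIT, count now 2. Cache: [lemon(c=2)]
  3. access ant: MISS. Cache: [ant(c=1) lemon(c=2)]
  4. access lemon: HIT, count now 3. Cache: [ant(c=1) lemon(c=3)]
  5. access kiwi: MISS. Cache: [ant(c=1) kiwi(c=1) lemon(c=3)]
  6. access lemon: HIT, count now 4. Cache: [ant(c=1) kiwi(c=1) lemon(c=4)]
  7. access lemon: HIT, count now 5. Cache: [ant(c=1) kiwi(c=1) lemon(c=5)]
  8. access lemon: HIT, count now 6. Cache: [ant(c=1) kiwi(c=1) lemon(c=6)]
  9. access lemon: HIT, count now 7. Cache: [ant(c=1) kiwi(c=1) lemon(c=7)]
  10. access lemon: HIT, count now 8. Cache: [ant(c=1) kiwi(c=1) lemon(c=8)]
  11. access apple: MISS. Cache: [ant(c=1) kiwi(c=1) apple(c=1) lemon(c=8)]
  12. access lemon: HIT, count now 9. Cache: [ant(c=1) kiwi(c=1) apple(c=1) lemon(c=9)]
Total: 8 hits, 4 misses, 0 evictions

Hit rate = 8/12 = 2/3

Answer: 2/3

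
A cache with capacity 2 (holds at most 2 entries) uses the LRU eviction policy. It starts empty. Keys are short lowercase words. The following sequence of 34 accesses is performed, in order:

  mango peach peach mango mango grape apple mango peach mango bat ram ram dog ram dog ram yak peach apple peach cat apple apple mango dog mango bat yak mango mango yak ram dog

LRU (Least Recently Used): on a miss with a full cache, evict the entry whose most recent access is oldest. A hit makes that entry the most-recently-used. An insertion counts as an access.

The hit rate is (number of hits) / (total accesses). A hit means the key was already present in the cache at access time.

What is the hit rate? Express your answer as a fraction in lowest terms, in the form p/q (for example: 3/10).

Answer: 13/34

Derivation:
LRU simulation (capacity=2):
  1. access mango: MISS. Cache (LRU->MRU): [mango]
  2. access peach: MISS. Cache (LRU->MRU): [mango peach]
  3. access peach: HIT. Cache (LRU->MRU): [mango peach]
  4. access mango: HIT. Cache (LRU->MRU): [peach mango]
  5. access mango: HIT. Cache (LRU->MRU): [peach mango]
  6. access grape: MISS, evict peach. Cache (LRU->MRU): [mango grape]
  7. access apple: MISS, evict mango. Cache (LRU->MRU): [grape apple]
  8. access mango: MISS, evict grape. Cache (LRU->MRU): [apple mango]
  9. access peach: MISS, evict apple. Cache (LRU->MRU): [mango peach]
  10. access mango: HIT. Cache (LRU->MRU): [peach mango]
  11. access bat: MISS, evict peach. Cache (LRU->MRU): [mango bat]
  12. access ram: MISS, evict mango. Cache (LRU->MRU): [bat ram]
  13. access ram: HIT. Cache (LRU->MRU): [bat ram]
  14. access dog: MISS, evict bat. Cache (LRU->MRU): [ram dog]
  15. access ram: HIT. Cache (LRU->MRU): [dog ram]
  16. access dog: HIT. Cache (LRU->MRU): [ram dog]
  17. access ram: HIT. Cache (LRU->MRU): [dog ram]
  18. access yak: MISS, evict dog. Cache (LRU->MRU): [ram yak]
  19. access peach: MISS, evict ram. Cache (LRU->MRU): [yak peach]
  20. access apple: MISS, evict yak. Cache (LRU->MRU): [peach apple]
  21. access peach: HIT. Cache (LRU->MRU): [apple peach]
  22. access cat: MISS, evict apple. Cache (LRU->MRU): [peach cat]
  23. access apple: MISS, evict peach. Cache (LRU->MRU): [cat apple]
  24. access apple: HIT. Cache (LRU->MRU): [cat apple]
  25. access mango: MISS, evict cat. Cache (LRU->MRU): [apple mango]
  26. access dog: MISS, evict apple. Cache (LRU->MRU): [mango dog]
  27. access mango: HIT. Cache (LRU->MRU): [dog mango]
  28. access bat: MISS, evict dog. Cache (LRU->MRU): [mango bat]
  29. access yak: MISS, evict mango. Cache (LRU->MRU): [bat yak]
  30. access mango: MISS, evict bat. Cache (LRU->MRU): [yak mango]
  31. access mango: HIT. Cache (LRU->MRU): [yak mango]
  32. access yak: HIT. Cache (LRU->MRU): [mango yak]
  33. access ram: MISS, evict mango. Cache (LRU->MRU): [yak ram]
  34. access dog: MISS, evict yak. Cache (LRU->MRU): [ram dog]
Total: 13 hits, 21 misses, 19 evictions

Hit rate = 13/34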